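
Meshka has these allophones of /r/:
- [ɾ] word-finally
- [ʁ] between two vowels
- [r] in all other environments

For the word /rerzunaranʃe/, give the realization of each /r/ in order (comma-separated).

Occurrence 1 (position 1): no conditioning environment matches → elsewhere allophone [r].
Occurrence 2 (position 3): no conditioning environment matches → elsewhere allophone [r].
Occurrence 3 (position 8): between two vowels → [ʁ].

[r], [r], [ʁ]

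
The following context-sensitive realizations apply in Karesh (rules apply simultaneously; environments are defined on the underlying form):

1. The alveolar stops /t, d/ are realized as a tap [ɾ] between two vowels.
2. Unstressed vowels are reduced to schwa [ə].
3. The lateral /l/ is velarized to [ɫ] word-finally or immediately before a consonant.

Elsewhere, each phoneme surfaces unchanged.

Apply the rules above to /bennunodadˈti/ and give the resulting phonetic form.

/e/ meets the environment for rule 2 (in an unstressed syllable) → [ə].
/u/ (between /n/ and /n/): in an unstressed syllable, so rule 2 applies → [ə].
/o/ (between /n/ and /d/) occurs in an unstressed syllable → [ə] by rule 2.
/d/ (between /o/ and /a/) occurs between two vowels → [ɾ] by rule 1.
Rule 2 applies to /a/ (between /d/ and /d/: in an unstressed syllable) → [ə].
/d/ (between /a/ and /t/): rule 1 targets it, but not between two vowels → unchanged [d].
/t/ (between /d/ and /i/) is in the target of rule 1 but the environment (between two vowels) is not met → [t].
/i/ — word-final; rule 2 does not apply here → [i].

[bənnənəɾədˈti]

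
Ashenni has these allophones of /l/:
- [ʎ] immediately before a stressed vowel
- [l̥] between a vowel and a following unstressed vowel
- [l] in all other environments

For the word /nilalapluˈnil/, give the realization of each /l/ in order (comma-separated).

Occurrence 1 (position 3): between a vowel and a following unstressed vowel → [l̥].
Occurrence 2 (position 5): between a vowel and a following unstressed vowel → [l̥].
Occurrence 3 (position 8): no conditioning environment matches → elsewhere allophone [l].
Occurrence 4 (position 12): no conditioning environment matches → elsewhere allophone [l].

[l̥], [l̥], [l], [l]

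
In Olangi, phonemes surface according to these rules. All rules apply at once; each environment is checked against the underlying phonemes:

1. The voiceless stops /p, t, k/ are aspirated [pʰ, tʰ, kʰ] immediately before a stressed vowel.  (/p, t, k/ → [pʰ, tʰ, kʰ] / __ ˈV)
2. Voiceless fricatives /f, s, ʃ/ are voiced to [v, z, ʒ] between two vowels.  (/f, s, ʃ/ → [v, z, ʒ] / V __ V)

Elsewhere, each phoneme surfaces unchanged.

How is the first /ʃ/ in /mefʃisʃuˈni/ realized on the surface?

[ʃ]

/ʃ/ — between /f/ and /i/; rule 2 does not apply here → [ʃ].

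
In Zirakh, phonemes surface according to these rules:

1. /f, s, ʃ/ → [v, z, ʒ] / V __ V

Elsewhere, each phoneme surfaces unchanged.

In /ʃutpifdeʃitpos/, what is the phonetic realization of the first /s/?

[s]

/s/ (word-final): rule 1 targets it, but not between two vowels → unchanged [s].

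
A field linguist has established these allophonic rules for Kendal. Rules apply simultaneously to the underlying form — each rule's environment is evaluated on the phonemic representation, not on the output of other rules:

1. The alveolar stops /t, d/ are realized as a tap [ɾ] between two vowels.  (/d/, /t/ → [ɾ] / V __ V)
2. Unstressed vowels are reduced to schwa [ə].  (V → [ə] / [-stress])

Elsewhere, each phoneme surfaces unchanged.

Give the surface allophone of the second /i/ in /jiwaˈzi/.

[i]

/i/ (word-final) fails the environment for rule 2, so it stays [i].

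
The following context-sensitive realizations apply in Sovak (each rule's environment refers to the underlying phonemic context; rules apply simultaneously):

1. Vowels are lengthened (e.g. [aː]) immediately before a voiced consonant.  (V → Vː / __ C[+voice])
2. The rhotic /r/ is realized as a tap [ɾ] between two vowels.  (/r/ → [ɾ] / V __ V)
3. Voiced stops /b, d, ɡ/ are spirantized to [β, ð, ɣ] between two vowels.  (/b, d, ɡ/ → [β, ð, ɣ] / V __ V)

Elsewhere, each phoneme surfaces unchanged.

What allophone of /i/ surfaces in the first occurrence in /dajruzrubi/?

/i/ (word-final): rule 1 targets it, but not before a voiced consonant → unchanged [i].

[i]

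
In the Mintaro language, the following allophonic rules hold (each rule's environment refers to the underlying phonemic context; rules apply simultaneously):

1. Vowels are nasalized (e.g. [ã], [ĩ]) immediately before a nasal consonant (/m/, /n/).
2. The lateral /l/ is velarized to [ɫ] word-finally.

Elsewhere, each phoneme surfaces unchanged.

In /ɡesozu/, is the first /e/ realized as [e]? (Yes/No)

/e/ (between /ɡ/ and /s/) is in the target of rule 1 but the environment (before a nasal consonant) is not met → [e].
The actual realization is [e], which matches [e].

Yes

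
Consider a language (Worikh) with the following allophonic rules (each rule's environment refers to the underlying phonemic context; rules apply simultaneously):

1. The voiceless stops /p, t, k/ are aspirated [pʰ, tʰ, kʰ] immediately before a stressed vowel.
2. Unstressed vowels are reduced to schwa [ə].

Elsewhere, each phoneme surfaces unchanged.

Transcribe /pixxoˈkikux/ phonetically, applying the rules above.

/p/ (word-initial): rule 1 targets it, but not immediately before a stressed vowel → unchanged [p].
/i/ (between /p/ and /x/): in an unstressed syllable, so rule 2 applies → [ə].
/x/ (between /i/ and /x/): no rule targets it → [x].
/x/ — not in any rule's target class → [x].
/o/ (between /x/ and /k/) occurs in an unstressed syllable → [ə] by rule 2.
/k/ (between /o/ and /i/): immediately before a stressed vowel, so rule 1 applies → [kʰ].
/i/ (between /k/ and /k/): rule 2 targets it, but not in an unstressed syllable → unchanged [i].
/k/ — between /i/ and /u/; rule 1 does not apply here → [k].
/u/ (between /k/ and /x/) occurs in an unstressed syllable → [ə] by rule 2.
/x/ — not in any rule's target class → [x].

[pəxxəˈkʰikəx]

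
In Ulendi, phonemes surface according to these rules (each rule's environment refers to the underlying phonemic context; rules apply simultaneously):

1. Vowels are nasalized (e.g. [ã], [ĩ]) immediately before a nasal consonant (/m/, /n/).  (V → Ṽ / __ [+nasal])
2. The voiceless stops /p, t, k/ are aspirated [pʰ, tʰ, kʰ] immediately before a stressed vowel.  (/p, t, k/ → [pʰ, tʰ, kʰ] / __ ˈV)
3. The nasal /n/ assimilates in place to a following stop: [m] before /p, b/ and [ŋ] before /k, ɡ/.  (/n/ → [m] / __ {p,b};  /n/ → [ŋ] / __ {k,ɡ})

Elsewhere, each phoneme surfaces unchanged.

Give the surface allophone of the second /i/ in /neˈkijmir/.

[i]

/i/ — between /m/ and /r/; rule 1 does not apply here → [i].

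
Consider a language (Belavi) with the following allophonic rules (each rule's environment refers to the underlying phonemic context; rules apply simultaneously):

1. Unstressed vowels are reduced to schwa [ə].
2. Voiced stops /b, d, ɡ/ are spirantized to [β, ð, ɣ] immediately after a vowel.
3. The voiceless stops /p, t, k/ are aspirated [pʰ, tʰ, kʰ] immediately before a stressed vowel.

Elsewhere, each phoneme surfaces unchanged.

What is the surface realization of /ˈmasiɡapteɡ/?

[ˈmasəɣəptəɣ]

/m/ — not in any rule's target class → [m].
/a/ (between /m/ and /s/): rule 1 targets it, but not in an unstressed syllable → unchanged [a].
/s/ (between /a/ and /i/): no rule targets it → [s].
/i/ (between /s/ and /ɡ/) occurs in an unstressed syllable → [ə] by rule 1.
/ɡ/ — between /i/ and /a/, immediately after a vowel — surfaces as [ɣ] (rule 2).
/a/ — between /ɡ/ and /p/, in an unstressed syllable — surfaces as [ə] (rule 1).
/p/ — between /a/ and /t/; rule 3 does not apply here → [p].
/t/ (between /p/ and /e/) fails the environment for rule 3, so it stays [t].
/e/ (between /t/ and /ɡ/): in an unstressed syllable, so rule 1 applies → [ə].
/ɡ/ (word-final) occurs immediately after a vowel → [ɣ] by rule 2.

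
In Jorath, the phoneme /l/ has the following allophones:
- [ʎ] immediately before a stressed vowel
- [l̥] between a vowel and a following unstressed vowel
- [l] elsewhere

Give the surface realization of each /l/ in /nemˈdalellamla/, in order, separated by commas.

[l̥], [l], [l], [l]

Occurrence 1 (position 6): between a vowel and a following unstressed vowel → [l̥].
Occurrence 2 (position 8): no conditioning environment matches → elsewhere allophone [l].
Occurrence 3 (position 9): no conditioning environment matches → elsewhere allophone [l].
Occurrence 4 (position 12): no conditioning environment matches → elsewhere allophone [l].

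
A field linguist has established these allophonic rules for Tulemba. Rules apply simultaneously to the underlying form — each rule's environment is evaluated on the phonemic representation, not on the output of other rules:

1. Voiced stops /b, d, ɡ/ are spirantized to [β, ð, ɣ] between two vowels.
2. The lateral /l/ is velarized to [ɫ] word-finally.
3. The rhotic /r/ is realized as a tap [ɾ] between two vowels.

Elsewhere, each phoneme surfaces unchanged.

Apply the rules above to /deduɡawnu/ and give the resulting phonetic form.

/d/ (word-initial) fails the environment for rule 1, so it stays [d].
/e/ — not in any rule's target class → [e].
Rule 1 applies to /d/ (between /e/ and /u/: between two vowels) → [ð].
/u/ (between /d/ and /ɡ/) is unaffected → [u].
Rule 1 applies to /ɡ/ (between /u/ and /a/: between two vowels) → [ɣ].
/a/ (between /ɡ/ and /w/) is unaffected → [a].
/w/ stays [w].
/n/ (between /w/ and /u/) is unaffected → [n].
/u/ — not in any rule's target class → [u].

[deðuɣawnu]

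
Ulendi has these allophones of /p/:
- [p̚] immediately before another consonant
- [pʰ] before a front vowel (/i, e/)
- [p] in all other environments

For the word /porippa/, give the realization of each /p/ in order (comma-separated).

Occurrence 1 (position 1): no conditioning environment matches → elsewhere allophone [p].
Occurrence 2 (position 5): immediately before another consonant → [p̚].
Occurrence 3 (position 6): no conditioning environment matches → elsewhere allophone [p].

[p], [p̚], [p]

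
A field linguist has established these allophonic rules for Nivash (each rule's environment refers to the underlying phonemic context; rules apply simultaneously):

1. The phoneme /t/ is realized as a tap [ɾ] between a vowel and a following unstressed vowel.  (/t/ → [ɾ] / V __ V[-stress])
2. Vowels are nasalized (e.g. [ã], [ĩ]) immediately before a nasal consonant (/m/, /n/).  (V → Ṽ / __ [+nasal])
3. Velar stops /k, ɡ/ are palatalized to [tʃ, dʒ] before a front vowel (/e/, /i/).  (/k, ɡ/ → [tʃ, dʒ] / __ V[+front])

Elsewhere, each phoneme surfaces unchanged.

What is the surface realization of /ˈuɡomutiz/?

[ˈuɡõmuɾiz]

/u/ (word-initial): rule 2 targets it, but not before a nasal consonant → unchanged [u].
/ɡ/ (between /u/ and /o/) is in the target of rule 3 but the environment (before a front vowel) is not met → [ɡ].
/o/ — between /ɡ/ and /m/, before a nasal consonant — surfaces as [õ] (rule 2).
/m/ (between /o/ and /u/) is unaffected → [m].
/u/ (between /m/ and /t/) is in the target of rule 2 but the environment (before a nasal consonant) is not met → [u].
Rule 1 applies to /t/ (between /u/ and /i/: between a vowel and a following unstressed vowel) → [ɾ].
/i/ (between /t/ and /z/) fails the environment for rule 2, so it stays [i].
/z/ stays [z].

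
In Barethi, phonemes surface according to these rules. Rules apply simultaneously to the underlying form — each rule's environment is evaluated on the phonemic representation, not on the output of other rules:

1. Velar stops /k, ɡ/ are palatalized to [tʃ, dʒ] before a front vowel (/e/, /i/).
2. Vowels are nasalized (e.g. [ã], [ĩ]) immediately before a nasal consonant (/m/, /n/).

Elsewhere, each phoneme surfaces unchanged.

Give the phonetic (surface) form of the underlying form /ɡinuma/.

/ɡ/ (word-initial) occurs before a front vowel → [dʒ] by rule 1.
/i/ — between /ɡ/ and /n/, before a nasal consonant — surfaces as [ĩ] (rule 2).
/n/ (between /i/ and /u/) is unaffected → [n].
/u/ (between /n/ and /m/): before a nasal consonant, so rule 2 applies → [ũ].
/m/ (between /u/ and /a/): no rule targets it → [m].
/a/ (word-final) fails the environment for rule 2, so it stays [a].

[dʒĩnũma]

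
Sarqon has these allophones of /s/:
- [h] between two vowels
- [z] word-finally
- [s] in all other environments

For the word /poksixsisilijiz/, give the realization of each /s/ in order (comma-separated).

Occurrence 1 (position 4): no conditioning environment matches → elsewhere allophone [s].
Occurrence 2 (position 7): no conditioning environment matches → elsewhere allophone [s].
Occurrence 3 (position 9): between two vowels → [h].

[s], [s], [h]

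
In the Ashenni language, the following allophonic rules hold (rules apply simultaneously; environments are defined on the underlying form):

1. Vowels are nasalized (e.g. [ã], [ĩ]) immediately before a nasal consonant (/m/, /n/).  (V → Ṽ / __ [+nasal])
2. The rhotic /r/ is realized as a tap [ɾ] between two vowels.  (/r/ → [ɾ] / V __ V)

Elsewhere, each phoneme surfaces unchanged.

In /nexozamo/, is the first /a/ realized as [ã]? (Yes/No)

/a/ meets the environment for rule 1 (before a nasal consonant) → [ã].
The actual realization is [ã], which matches [ã].

Yes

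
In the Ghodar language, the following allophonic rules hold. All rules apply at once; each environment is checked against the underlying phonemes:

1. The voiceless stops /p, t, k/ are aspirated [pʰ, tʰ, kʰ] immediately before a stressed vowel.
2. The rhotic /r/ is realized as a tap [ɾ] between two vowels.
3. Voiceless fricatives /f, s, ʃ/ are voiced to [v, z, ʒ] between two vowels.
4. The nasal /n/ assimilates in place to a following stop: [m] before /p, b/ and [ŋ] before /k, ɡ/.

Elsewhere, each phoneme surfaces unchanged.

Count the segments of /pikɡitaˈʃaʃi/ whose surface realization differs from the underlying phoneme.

2

Segments that undergo a rule: /ʃ/ → [ʒ] (rule 3); /ʃ/ → [ʒ] (rule 3).
All other segments surface unchanged.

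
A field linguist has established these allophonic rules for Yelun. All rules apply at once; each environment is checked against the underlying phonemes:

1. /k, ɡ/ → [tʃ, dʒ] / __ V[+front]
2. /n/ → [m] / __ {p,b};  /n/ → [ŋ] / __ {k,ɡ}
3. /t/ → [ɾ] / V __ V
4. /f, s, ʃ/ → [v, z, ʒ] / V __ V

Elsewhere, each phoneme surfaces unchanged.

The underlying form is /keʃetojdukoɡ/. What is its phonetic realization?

/k/ (word-initial) occurs before a front vowel → [tʃ] by rule 1.
/e/ stays [e].
/ʃ/ meets the environment for rule 4 (between two vowels) → [ʒ].
/e/ (between /ʃ/ and /t/) is unaffected → [e].
/t/ (between /e/ and /o/): between two vowels, so rule 3 applies → [ɾ].
/o/ (between /t/ and /j/) is unaffected → [o].
/j/ (between /o/ and /d/): no rule targets it → [j].
/d/ — not in any rule's target class → [d].
/u/ stays [u].
/k/ (between /u/ and /o/) fails the environment for rule 1, so it stays [k].
/o/ stays [o].
/ɡ/ (word-final) is in the target of rule 1 but the environment (before a front vowel) is not met → [ɡ].

[tʃeʒeɾojdukoɡ]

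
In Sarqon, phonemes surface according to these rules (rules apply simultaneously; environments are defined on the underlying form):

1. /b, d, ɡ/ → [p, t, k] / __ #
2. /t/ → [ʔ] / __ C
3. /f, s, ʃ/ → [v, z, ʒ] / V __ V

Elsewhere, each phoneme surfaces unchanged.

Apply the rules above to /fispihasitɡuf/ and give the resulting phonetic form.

/f/ (word-initial) is in the target of rule 3 but the environment (between two vowels) is not met → [f].
/s/ — between /i/ and /p/; rule 3 does not apply here → [s].
/s/ — between /a/ and /i/, between two vowels — surfaces as [z] (rule 3).
/t/ (between /i/ and /ɡ/) occurs immediately before a consonant → [ʔ] by rule 2.
/ɡ/ — between /t/ and /u/; rule 1 does not apply here → [ɡ].
/f/ (word-final) fails the environment for rule 3, so it stays [f].

[fispihaziʔɡuf]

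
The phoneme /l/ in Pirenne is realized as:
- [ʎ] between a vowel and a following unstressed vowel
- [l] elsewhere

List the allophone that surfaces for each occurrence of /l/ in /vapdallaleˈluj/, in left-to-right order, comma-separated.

[l], [l], [ʎ], [l]

Occurrence 1 (position 6): no conditioning environment matches → elsewhere allophone [l].
Occurrence 2 (position 7): no conditioning environment matches → elsewhere allophone [l].
Occurrence 3 (position 9): between a vowel and a following unstressed vowel → [ʎ].
Occurrence 4 (position 11): no conditioning environment matches → elsewhere allophone [l].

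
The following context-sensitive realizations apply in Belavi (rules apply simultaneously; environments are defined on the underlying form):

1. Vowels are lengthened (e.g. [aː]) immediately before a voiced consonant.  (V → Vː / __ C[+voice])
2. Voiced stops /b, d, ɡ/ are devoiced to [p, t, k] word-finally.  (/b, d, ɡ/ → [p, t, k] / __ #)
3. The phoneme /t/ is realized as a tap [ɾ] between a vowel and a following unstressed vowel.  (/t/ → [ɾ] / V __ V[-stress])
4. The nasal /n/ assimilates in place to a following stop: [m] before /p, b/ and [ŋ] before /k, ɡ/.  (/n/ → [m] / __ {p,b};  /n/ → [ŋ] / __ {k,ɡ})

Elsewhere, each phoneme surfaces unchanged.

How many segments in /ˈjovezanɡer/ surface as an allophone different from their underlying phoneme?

5

Segments that undergo a rule: /o/ → [oː] (rule 1); /e/ → [eː] (rule 1); /a/ → [aː] (rule 1); /n/ → [ŋ] (rule 4); /e/ → [eː] (rule 1).
All other segments surface unchanged.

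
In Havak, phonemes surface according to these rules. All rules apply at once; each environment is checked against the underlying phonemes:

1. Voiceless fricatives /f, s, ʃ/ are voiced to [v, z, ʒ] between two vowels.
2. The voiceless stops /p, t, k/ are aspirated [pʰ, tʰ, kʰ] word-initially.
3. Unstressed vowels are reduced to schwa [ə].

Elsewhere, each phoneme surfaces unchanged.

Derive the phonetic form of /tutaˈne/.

[tʰətəˈne]

Rule 2 applies to /t/ (word-initial: word-initially) → [tʰ].
/u/ meets the environment for rule 3 (in an unstressed syllable) → [ə].
/t/ (between /u/ and /a/) is in the target of rule 2 but the environment (word-initially) is not met → [t].
Rule 3 applies to /a/ (between /t/ and /n/: in an unstressed syllable) → [ə].
/e/ (word-final) fails the environment for rule 3, so it stays [e].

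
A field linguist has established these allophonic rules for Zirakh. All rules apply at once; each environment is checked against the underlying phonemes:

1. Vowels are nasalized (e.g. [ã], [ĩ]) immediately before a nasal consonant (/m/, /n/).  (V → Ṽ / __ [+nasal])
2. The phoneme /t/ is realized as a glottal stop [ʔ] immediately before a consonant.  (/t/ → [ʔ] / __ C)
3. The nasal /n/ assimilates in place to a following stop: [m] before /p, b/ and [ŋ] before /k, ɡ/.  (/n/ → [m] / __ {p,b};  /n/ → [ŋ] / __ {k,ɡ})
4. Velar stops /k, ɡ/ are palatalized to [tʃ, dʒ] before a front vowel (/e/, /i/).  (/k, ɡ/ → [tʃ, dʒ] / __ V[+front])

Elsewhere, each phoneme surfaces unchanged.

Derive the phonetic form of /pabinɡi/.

/p/ stays [p].
/a/ (between /p/ and /b/): rule 1 targets it, but not before a nasal consonant → unchanged [a].
/b/ stays [b].
/i/ (between /b/ and /n/): before a nasal consonant, so rule 1 applies → [ĩ].
/n/ — between /i/ and /ɡ/, before a labial or velar stop — surfaces as [ŋ] (rule 3).
/ɡ/ (between /n/ and /i/) occurs before a front vowel → [dʒ] by rule 4.
/i/ (word-final) fails the environment for rule 1, so it stays [i].

[pabĩŋdʒi]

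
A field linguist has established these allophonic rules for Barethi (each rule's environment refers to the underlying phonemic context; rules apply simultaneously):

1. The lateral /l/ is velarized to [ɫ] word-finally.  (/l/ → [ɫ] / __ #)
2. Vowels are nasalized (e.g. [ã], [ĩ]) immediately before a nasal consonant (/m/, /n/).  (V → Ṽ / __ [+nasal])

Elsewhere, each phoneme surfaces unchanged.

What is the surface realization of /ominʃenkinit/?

/o/ — word-initial, before a nasal consonant — surfaces as [õ] (rule 2).
/i/ (between /m/ and /n/): before a nasal consonant, so rule 2 applies → [ĩ].
/e/ (between /ʃ/ and /n/): before a nasal consonant, so rule 2 applies → [ẽ].
/i/ (between /k/ and /n/) occurs before a nasal consonant → [ĩ] by rule 2.
/i/ (between /n/ and /t/) fails the environment for rule 2, so it stays [i].

[õmĩnʃẽnkĩnit]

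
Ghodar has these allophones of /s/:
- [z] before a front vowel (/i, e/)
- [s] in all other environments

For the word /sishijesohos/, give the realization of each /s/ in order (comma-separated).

Occurrence 1 (position 1): before a front vowel (/i, e/) → [z].
Occurrence 2 (position 3): no conditioning environment matches → elsewhere allophone [s].
Occurrence 3 (position 8): no conditioning environment matches → elsewhere allophone [s].
Occurrence 4 (position 12): no conditioning environment matches → elsewhere allophone [s].

[z], [s], [s], [s]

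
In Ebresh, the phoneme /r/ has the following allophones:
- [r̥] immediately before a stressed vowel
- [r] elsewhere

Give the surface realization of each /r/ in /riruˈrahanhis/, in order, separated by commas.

[r], [r], [r̥]

Occurrence 1 (position 1): no conditioning environment matches → elsewhere allophone [r].
Occurrence 2 (position 3): no conditioning environment matches → elsewhere allophone [r].
Occurrence 3 (position 5): immediately before a stressed vowel → [r̥].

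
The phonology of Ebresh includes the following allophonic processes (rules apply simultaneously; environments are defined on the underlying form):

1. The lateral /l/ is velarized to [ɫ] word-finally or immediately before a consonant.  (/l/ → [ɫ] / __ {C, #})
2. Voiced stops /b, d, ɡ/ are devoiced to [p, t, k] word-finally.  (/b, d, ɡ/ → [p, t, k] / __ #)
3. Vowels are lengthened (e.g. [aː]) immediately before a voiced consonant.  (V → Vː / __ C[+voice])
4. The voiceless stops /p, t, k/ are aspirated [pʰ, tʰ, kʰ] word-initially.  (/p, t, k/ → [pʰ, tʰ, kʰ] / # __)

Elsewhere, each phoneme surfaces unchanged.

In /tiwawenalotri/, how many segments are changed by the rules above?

Segments that undergo a rule: /t/ → [tʰ] (rule 4); /i/ → [iː] (rule 3); /a/ → [aː] (rule 3); /e/ → [eː] (rule 3); /a/ → [aː] (rule 3).
All other segments surface unchanged.

5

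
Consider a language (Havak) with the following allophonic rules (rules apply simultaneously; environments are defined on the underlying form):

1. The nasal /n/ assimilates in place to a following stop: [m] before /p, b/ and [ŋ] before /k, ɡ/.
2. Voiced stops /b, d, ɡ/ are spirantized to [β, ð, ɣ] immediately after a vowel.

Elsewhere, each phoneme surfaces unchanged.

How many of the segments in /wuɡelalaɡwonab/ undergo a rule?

Segments that undergo a rule: /ɡ/ → [ɣ] (rule 2); /ɡ/ → [ɣ] (rule 2); /b/ → [β] (rule 2).
All other segments surface unchanged.

3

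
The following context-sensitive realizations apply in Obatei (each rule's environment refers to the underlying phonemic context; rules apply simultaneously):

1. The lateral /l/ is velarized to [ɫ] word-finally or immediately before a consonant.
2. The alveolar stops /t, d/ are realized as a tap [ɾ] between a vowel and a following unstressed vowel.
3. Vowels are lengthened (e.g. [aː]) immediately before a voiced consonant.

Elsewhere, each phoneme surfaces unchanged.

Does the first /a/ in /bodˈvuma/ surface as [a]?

Yes

/a/ (word-final) is in the target of rule 3 but the environment (before a voiced consonant) is not met → [a].
The actual realization is [a], which matches [a].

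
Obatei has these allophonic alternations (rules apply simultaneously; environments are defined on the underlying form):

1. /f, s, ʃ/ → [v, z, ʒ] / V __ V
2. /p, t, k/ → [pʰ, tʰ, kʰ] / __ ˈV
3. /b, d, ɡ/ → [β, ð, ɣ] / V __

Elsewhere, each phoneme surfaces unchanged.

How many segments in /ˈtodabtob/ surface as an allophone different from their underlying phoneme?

4

Segments that undergo a rule: /t/ → [tʰ] (rule 2); /d/ → [ð] (rule 3); /b/ → [β] (rule 3); /b/ → [β] (rule 3).
All other segments surface unchanged.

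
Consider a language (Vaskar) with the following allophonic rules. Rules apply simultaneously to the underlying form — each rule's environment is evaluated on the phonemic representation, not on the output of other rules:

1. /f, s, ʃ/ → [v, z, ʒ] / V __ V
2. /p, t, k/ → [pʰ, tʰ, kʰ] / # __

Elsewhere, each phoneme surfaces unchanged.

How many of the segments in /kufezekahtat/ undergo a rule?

Segments that undergo a rule: /k/ → [kʰ] (rule 2); /f/ → [v] (rule 1).
All other segments surface unchanged.

2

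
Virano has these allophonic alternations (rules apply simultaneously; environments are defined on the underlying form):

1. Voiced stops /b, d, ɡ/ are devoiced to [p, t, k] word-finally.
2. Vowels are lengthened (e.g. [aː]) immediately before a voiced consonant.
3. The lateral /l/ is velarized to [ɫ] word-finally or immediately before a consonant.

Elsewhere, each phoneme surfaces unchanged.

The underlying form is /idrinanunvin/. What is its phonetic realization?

/i/ — word-initial, before a voiced consonant — surfaces as [iː] (rule 2).
/d/ (between /i/ and /r/) is in the target of rule 1 but the environment (word-finally) is not met → [d].
/r/ — not in any rule's target class → [r].
Rule 2 applies to /i/ (between /r/ and /n/: before a voiced consonant) → [iː].
/n/ (between /i/ and /a/) is unaffected → [n].
/a/ meets the environment for rule 2 (before a voiced consonant) → [aː].
/n/ (between /a/ and /u/) is unaffected → [n].
Rule 2 applies to /u/ (between /n/ and /n/: before a voiced consonant) → [uː].
/n/ (between /u/ and /v/): no rule targets it → [n].
/v/ stays [v].
/i/ (between /v/ and /n/): before a voiced consonant, so rule 2 applies → [iː].
/n/ stays [n].

[iːdriːnaːnuːnviːn]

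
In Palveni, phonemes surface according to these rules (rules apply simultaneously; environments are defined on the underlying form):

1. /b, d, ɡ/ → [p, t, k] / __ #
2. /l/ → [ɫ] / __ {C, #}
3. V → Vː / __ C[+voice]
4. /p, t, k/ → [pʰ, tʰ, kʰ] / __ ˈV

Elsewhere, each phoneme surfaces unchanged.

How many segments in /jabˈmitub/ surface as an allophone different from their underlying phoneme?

3

Segments that undergo a rule: /a/ → [aː] (rule 3); /u/ → [uː] (rule 3); /b/ → [p] (rule 1).
All other segments surface unchanged.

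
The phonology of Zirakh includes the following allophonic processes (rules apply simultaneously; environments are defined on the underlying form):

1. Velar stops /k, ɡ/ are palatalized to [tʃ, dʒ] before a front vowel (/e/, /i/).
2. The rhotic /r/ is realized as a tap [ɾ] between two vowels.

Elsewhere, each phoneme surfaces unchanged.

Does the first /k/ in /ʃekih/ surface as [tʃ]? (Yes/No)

Rule 1 applies to /k/ (between /e/ and /i/: before a front vowel) → [tʃ].
The actual realization is [tʃ], which matches [tʃ].

Yes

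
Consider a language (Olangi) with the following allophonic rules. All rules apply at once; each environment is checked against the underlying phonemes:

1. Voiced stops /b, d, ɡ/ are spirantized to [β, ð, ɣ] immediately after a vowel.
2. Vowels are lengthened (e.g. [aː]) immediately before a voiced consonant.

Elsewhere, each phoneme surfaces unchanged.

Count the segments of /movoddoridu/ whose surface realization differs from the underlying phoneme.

Segments that undergo a rule: /o/ → [oː] (rule 2); /o/ → [oː] (rule 2); /d/ → [ð] (rule 1); /o/ → [oː] (rule 2); /i/ → [iː] (rule 2); /d/ → [ð] (rule 1).
All other segments surface unchanged.

6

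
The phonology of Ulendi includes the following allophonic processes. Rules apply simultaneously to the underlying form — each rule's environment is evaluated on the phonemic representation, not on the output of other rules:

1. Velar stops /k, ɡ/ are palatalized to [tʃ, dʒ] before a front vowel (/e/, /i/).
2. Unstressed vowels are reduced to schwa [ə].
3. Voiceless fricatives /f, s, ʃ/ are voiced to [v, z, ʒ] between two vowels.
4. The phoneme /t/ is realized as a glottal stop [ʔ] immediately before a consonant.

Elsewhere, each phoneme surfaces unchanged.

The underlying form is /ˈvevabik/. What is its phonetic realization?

[ˈvevəbək]

/v/ stays [v].
/e/ (between /v/ and /v/) fails the environment for rule 2, so it stays [e].
/v/ — not in any rule's target class → [v].
/a/ — between /v/ and /b/, in an unstressed syllable — surfaces as [ə] (rule 2).
/b/ (between /a/ and /i/): no rule targets it → [b].
/i/ meets the environment for rule 2 (in an unstressed syllable) → [ə].
/k/ — word-final; rule 1 does not apply here → [k].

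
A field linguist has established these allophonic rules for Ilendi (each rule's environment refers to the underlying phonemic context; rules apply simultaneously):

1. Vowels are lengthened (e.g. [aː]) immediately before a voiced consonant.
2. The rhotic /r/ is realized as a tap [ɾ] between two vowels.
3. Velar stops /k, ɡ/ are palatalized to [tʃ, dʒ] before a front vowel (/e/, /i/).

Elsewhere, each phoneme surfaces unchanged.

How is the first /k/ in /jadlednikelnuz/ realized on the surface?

/k/ meets the environment for rule 3 (before a front vowel) → [tʃ].

[tʃ]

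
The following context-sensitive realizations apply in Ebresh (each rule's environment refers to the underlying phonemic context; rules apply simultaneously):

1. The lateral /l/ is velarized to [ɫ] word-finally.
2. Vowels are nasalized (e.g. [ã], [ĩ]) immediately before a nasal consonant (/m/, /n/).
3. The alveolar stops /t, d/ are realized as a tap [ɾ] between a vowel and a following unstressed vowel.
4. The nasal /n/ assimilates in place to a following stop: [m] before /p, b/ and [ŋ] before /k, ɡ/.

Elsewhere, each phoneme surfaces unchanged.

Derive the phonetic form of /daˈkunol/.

[daˈkũnoɫ]

/d/ (word-initial) fails the environment for rule 3, so it stays [d].
/a/ (between /d/ and /k/): rule 2 targets it, but not before a nasal consonant → unchanged [a].
/k/ (between /a/ and /u/): no rule targets it → [k].
/u/ — between /k/ and /n/, before a nasal consonant — surfaces as [ũ] (rule 2).
/n/ (between /u/ and /o/): rule 4 targets it, but not before a labial or velar stop → unchanged [n].
/o/ — between /n/ and /l/; rule 2 does not apply here → [o].
Rule 1 applies to /l/ (word-final: word-finally) → [ɫ].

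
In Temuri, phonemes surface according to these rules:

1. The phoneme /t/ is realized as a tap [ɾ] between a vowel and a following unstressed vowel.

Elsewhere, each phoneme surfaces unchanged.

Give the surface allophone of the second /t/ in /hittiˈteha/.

/t/ (between /t/ and /i/) is in the target of rule 1 but the environment (between a vowel and a following unstressed vowel) is not met → [t].

[t]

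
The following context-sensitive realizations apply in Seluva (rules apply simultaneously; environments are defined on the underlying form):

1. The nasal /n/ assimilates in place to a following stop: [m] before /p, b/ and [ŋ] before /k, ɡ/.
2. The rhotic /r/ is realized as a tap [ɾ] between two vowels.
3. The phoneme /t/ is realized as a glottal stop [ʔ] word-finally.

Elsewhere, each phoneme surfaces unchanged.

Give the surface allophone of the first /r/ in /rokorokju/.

/r/ — word-initial; rule 2 does not apply here → [r].

[r]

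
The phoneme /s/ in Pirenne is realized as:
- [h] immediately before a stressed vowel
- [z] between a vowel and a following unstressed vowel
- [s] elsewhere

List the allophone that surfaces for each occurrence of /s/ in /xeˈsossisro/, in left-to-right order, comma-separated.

[h], [s], [s], [s]

Occurrence 1 (position 3): immediately before a stressed vowel → [h].
Occurrence 2 (position 5): no conditioning environment matches → elsewhere allophone [s].
Occurrence 3 (position 6): no conditioning environment matches → elsewhere allophone [s].
Occurrence 4 (position 8): no conditioning environment matches → elsewhere allophone [s].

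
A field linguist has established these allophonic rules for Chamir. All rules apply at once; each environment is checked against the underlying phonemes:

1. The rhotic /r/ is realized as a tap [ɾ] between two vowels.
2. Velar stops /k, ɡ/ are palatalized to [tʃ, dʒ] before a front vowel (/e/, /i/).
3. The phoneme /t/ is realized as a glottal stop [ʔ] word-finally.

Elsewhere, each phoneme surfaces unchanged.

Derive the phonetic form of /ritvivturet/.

[ritvivtuɾeʔ]

/r/ (word-initial) is in the target of rule 1 but the environment (between two vowels) is not met → [r].
/i/ stays [i].
/t/ — between /i/ and /v/; rule 3 does not apply here → [t].
/v/ — not in any rule's target class → [v].
/i/ (between /v/ and /v/): no rule targets it → [i].
/v/ (between /i/ and /t/): no rule targets it → [v].
/t/ (between /v/ and /u/) is in the target of rule 3 but the environment (word-finally) is not met → [t].
/u/ stays [u].
/r/ (between /u/ and /e/): between two vowels, so rule 1 applies → [ɾ].
/e/ (between /r/ and /t/) is unaffected → [e].
/t/ (word-final): word-finally, so rule 3 applies → [ʔ].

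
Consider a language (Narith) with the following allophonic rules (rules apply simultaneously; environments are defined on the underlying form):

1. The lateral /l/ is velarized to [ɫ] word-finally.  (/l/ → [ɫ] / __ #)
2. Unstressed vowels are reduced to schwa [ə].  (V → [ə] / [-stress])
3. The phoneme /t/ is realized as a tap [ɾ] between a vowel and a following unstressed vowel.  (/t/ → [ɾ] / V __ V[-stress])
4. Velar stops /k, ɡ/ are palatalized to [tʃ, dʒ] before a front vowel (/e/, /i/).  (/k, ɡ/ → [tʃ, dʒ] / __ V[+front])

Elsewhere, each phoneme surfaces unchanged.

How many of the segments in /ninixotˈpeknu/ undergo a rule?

4

Segments that undergo a rule: /i/ → [ə] (rule 2); /i/ → [ə] (rule 2); /o/ → [ə] (rule 2); /u/ → [ə] (rule 2).
All other segments surface unchanged.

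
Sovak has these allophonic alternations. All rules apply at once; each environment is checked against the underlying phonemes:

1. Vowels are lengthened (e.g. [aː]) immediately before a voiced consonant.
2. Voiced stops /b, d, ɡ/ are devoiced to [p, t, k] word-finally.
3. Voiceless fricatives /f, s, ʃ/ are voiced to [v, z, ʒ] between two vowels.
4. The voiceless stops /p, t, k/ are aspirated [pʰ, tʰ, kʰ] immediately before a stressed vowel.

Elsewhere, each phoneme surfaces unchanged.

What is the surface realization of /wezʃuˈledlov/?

/w/ (word-initial) is unaffected → [w].
/e/ meets the environment for rule 1 (before a voiced consonant) → [eː].
/z/ stays [z].
/ʃ/ (between /z/ and /u/): rule 3 targets it, but not between two vowels → unchanged [ʃ].
/u/ — between /ʃ/ and /l/, before a voiced consonant — surfaces as [uː] (rule 1).
/l/ stays [l].
/e/ (between /l/ and /d/): before a voiced consonant, so rule 1 applies → [eː].
/d/ (between /e/ and /l/): rule 2 targets it, but not word-finally → unchanged [d].
/l/ (between /d/ and /o/) is unaffected → [l].
/o/ (between /l/ and /v/) occurs before a voiced consonant → [oː] by rule 1.
/v/ (word-final): no rule targets it → [v].

[weːzʃuːˈleːdloːv]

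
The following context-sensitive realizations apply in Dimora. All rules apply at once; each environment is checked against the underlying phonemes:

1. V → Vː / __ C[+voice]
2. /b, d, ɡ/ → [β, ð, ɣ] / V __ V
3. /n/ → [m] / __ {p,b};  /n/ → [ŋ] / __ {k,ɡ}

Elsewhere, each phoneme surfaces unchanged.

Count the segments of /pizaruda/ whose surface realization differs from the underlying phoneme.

Segments that undergo a rule: /i/ → [iː] (rule 1); /a/ → [aː] (rule 1); /u/ → [uː] (rule 1); /d/ → [ð] (rule 2).
All other segments surface unchanged.

4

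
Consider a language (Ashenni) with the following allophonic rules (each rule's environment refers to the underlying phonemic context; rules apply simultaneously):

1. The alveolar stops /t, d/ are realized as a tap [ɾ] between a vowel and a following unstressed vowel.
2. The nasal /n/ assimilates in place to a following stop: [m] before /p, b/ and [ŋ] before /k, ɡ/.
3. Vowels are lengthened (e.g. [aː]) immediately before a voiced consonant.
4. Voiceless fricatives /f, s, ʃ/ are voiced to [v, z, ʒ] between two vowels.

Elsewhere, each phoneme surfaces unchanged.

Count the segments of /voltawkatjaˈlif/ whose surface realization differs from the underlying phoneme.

3

Segments that undergo a rule: /o/ → [oː] (rule 3); /a/ → [aː] (rule 3); /a/ → [aː] (rule 3).
All other segments surface unchanged.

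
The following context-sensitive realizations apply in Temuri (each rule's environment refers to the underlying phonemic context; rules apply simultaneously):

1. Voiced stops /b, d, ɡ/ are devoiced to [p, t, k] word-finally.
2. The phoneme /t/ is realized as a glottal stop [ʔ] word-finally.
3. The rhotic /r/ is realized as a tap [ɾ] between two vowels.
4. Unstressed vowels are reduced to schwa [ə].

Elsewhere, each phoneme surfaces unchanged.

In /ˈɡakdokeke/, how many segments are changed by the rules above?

Segments that undergo a rule: /o/ → [ə] (rule 4); /e/ → [ə] (rule 4); /e/ → [ə] (rule 4).
All other segments surface unchanged.

3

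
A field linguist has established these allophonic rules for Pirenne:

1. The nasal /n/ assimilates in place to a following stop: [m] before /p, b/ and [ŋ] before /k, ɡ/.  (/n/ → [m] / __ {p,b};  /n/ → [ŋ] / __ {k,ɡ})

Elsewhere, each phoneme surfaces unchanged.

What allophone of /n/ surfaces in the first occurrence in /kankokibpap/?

[ŋ]

/n/ (between /a/ and /k/) occurs before a labial or velar stop → [ŋ] by rule 1.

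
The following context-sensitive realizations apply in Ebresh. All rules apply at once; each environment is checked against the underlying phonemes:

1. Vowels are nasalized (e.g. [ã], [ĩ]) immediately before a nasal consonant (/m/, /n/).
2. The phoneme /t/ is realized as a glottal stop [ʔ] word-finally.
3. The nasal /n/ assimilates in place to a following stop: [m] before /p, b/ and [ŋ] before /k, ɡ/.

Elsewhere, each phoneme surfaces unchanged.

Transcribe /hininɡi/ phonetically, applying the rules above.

/h/ (word-initial) is unaffected → [h].
/i/ (between /h/ and /n/): before a nasal consonant, so rule 1 applies → [ĩ].
/n/ — between /i/ and /i/; rule 3 does not apply here → [n].
/i/ (between /n/ and /n/): before a nasal consonant, so rule 1 applies → [ĩ].
/n/ (between /i/ and /ɡ/) occurs before a labial or velar stop → [ŋ] by rule 3.
/ɡ/ (between /n/ and /i/): no rule targets it → [ɡ].
/i/ — word-final; rule 1 does not apply here → [i].

[hĩnĩŋɡi]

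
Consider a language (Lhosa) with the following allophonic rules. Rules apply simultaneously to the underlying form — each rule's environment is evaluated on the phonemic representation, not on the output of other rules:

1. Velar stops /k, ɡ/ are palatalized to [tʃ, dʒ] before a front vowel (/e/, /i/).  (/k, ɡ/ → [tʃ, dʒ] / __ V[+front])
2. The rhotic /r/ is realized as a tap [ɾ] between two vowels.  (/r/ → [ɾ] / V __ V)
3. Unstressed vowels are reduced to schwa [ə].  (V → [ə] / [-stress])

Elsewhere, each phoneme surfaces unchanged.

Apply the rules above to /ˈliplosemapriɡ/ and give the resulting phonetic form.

/l/ (word-initial): no rule targets it → [l].
/i/ (between /l/ and /p/) is in the target of rule 3 but the environment (in an unstressed syllable) is not met → [i].
/p/ (between /i/ and /l/) is unaffected → [p].
/l/ stays [l].
Rule 3 applies to /o/ (between /l/ and /s/: in an unstressed syllable) → [ə].
/s/ (between /o/ and /e/): no rule targets it → [s].
/e/ — between /s/ and /m/, in an unstressed syllable — surfaces as [ə] (rule 3).
/m/ — not in any rule's target class → [m].
/a/ (between /m/ and /p/): in an unstressed syllable, so rule 3 applies → [ə].
/p/ — not in any rule's target class → [p].
/r/ (between /p/ and /i/) is in the target of rule 2 but the environment (between two vowels) is not met → [r].
/i/ (between /r/ and /ɡ/): in an unstressed syllable, so rule 3 applies → [ə].
/ɡ/ — word-final; rule 1 does not apply here → [ɡ].

[ˈlipləsəməprəɡ]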